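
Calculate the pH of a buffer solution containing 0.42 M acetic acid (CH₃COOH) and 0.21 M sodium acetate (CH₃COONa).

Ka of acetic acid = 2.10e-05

pKa = -log(2.10e-05) = 4.68. pH = pKa + log([A⁻]/[HA]) = 4.68 + log(0.21/0.42)

pH = 4.38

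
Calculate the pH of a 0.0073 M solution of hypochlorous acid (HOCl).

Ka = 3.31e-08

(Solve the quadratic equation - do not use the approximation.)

x² + Ka×x - Ka×C = 0. Using quadratic formula: [H⁺] = 1.5528e-05

pH = 4.81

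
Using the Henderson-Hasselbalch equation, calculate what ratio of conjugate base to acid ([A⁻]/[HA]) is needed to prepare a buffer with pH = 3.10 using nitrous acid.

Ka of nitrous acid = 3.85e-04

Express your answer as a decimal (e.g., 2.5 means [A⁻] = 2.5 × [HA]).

pKa = -log(3.85e-04) = 3.4145. pH = pKa + log([A⁻]/[HA]), so log([A⁻]/[HA]) = pH − pKa = 3.10 − 3.4145 = -0.3145. [A⁻]/[HA] = 10^(-0.3145) = 0.485

[A⁻]/[HA] = 0.485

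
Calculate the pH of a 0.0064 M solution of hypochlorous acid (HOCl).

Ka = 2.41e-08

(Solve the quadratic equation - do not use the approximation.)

x² + Ka×x - Ka×C = 0. Using quadratic formula: [H⁺] = 1.2407e-05

pH = 4.91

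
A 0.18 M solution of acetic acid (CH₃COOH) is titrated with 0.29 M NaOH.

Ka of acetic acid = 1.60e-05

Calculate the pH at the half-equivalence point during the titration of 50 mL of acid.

At half-equivalence [HA] = [A⁻], so Henderson-Hasselbalch gives pH = pKa = -log(1.60e-05) = 4.80.

pH = pKa = 4.80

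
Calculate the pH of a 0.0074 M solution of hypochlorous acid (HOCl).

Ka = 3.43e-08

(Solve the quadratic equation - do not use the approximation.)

x² + Ka×x - Ka×C = 0. Using quadratic formula: [H⁺] = 1.5915e-05

pH = 4.80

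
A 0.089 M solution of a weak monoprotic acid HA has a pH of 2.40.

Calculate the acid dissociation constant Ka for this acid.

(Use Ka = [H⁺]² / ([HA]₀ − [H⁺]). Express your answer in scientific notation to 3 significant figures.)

[H⁺] = 10^(−pH) = 10^(−2.40) = 3.981e-03 M. For HA ⇌ H⁺ + A⁻, Ka = [H⁺][A⁻]/[HA] = [H⁺]² / ([HA]₀ − [H⁺]) = (3.981e-03)² / (0.089 − 3.981e-03) = 1.86e-04.

K_a = 1.86e-04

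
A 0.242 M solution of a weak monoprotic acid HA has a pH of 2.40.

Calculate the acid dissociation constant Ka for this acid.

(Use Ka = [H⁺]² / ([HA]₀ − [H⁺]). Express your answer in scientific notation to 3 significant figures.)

[H⁺] = 10^(−pH) = 10^(−2.40) = 3.981e-03 M. For HA ⇌ H⁺ + A⁻, Ka = [H⁺][A⁻]/[HA] = [H⁺]² / ([HA]₀ − [H⁺]) = (3.981e-03)² / (0.242 − 3.981e-03) = 6.66e-05.

K_a = 6.66e-05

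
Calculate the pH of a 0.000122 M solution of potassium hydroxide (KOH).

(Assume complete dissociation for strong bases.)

[OH⁻] = 0.000122 M for strong base. pOH = -log[OH⁻] = 3.91, pH = 14 - pOH

pH = 10.09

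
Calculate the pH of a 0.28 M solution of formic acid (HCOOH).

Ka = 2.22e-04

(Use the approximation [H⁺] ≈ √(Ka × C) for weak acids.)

[H⁺] = √(Ka × C) = √(2.22e-04 × 0.28) = 7.8842e-03. pH = -log(7.8842e-03)

pH = 2.10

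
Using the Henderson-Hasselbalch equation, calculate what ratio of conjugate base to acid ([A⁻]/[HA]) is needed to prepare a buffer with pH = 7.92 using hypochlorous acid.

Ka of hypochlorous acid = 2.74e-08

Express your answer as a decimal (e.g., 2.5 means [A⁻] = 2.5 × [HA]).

pKa = -log(2.74e-08) = 7.5622. pH = pKa + log([A⁻]/[HA]), so log([A⁻]/[HA]) = pH − pKa = 7.92 − 7.5622 = 0.3578. [A⁻]/[HA] = 10^(0.3578) = 2.28

[A⁻]/[HA] = 2.28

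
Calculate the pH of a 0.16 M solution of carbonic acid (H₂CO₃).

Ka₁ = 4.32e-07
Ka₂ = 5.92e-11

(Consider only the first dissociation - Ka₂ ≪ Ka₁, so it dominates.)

First dissociation dominates. From Ka₁ = [H⁺][HA⁻]/[H₂A], x² + Ka₁·x − Ka₁·C = 0 with C = 0.16 M and Ka₁ = 4.32e-07. Solving: [H⁺] = (−Ka₁ + √(Ka₁² + 4·Ka₁·C)) / 2 = 2.6269e-04 M. pH = -log(2.6269e-04) = 3.58.

pH = 3.58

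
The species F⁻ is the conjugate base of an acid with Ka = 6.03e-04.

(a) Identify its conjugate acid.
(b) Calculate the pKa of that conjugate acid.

(a) The conjugate acid is formed by adding one H⁺ to F⁻, giving HF. (b) pKa = -log(Ka) = -log(6.03e-04) = 3.22.

Conjugate acid: HF; pK_a = 3.22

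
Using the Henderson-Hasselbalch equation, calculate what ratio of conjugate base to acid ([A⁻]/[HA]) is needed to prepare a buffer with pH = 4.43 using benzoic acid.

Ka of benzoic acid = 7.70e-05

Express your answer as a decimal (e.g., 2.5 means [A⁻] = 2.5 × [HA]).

pKa = -log(7.70e-05) = 4.1135. pH = pKa + log([A⁻]/[HA]), so log([A⁻]/[HA]) = pH − pKa = 4.43 − 4.1135 = 0.3165. [A⁻]/[HA] = 10^(0.3165) = 2.07

[A⁻]/[HA] = 2.07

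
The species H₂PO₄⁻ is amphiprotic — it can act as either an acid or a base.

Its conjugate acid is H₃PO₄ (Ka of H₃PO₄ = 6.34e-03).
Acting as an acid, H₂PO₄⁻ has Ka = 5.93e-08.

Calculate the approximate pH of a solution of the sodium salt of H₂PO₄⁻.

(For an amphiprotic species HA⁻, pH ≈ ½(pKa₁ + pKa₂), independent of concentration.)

pKa₁ = -log(6.34e-03) = 2.20; pKa₂ = -log(5.93e-08) = 7.23. For an amphiprotic species, pH ≈ ½(pKa₁ + pKa₂) = ½(2.20 + 7.23) = 4.71.

pH = 4.71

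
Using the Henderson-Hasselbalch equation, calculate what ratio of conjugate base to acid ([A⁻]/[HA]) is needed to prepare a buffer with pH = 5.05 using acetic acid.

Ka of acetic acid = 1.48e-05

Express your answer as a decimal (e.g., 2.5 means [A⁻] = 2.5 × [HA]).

pKa = -log(1.48e-05) = 4.8297. pH = pKa + log([A⁻]/[HA]), so log([A⁻]/[HA]) = pH − pKa = 5.05 − 4.8297 = 0.2203. [A⁻]/[HA] = 10^(0.2203) = 1.66

[A⁻]/[HA] = 1.66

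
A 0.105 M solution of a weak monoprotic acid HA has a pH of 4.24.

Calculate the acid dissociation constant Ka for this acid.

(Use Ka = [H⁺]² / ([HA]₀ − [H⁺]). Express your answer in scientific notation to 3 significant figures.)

[H⁺] = 10^(−pH) = 10^(−4.24) = 5.754e-05 M. For HA ⇌ H⁺ + A⁻, Ka = [H⁺][A⁻]/[HA] = [H⁺]² / ([HA]₀ − [H⁺]) = (5.754e-05)² / (0.105 − 5.754e-05) = 3.16e-08.

K_a = 3.16e-08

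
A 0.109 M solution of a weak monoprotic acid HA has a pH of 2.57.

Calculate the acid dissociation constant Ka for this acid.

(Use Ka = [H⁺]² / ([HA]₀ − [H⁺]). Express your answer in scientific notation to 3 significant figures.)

[H⁺] = 10^(−pH) = 10^(−2.57) = 2.692e-03 M. For HA ⇌ H⁺ + A⁻, Ka = [H⁺][A⁻]/[HA] = [H⁺]² / ([HA]₀ − [H⁺]) = (2.692e-03)² / (0.109 − 2.692e-03) = 6.81e-05.

K_a = 6.81e-05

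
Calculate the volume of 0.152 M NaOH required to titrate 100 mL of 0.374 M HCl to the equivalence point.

At equivalence: moles acid = moles base. moles HCl = 0.374 × 100/1000 = 0.0374 mol. V_base = moles / 0.152 × 1000 = 246.1 mL.

V_{base} = 246.1 mL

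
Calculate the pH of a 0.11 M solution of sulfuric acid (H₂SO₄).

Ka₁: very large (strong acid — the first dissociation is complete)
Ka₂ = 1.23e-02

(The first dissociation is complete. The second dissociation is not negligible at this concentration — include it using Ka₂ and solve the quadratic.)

First dissociation is complete: [H⁺]₀ = [HSO₄⁻]₀ = C = 0.11 M. Second dissociation HSO₄⁻ ⇌ H⁺ + SO₄²⁻: let x = [SO₄²⁻]. Ka₂ = (C + x)·x / (C − x) = 1.23e-02 → x² + (C + Ka₂)·x − Ka₂·C = 0 → x² + 0.12230·x − 1.353e-03 = 0. x = (−0.12230 + √(0.12230² + 4 × 1.353e-03)) / 2 = 1.0211e-02 M. [H⁺] = C + x = 0.11 + 1.0211e-02 = 1.2021e-01 M. pH = -log(1.2021e-01) = 0.92.

pH = 0.92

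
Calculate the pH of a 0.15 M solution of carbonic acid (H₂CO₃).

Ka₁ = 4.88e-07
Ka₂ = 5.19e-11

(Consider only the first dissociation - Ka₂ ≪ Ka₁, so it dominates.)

First dissociation dominates. From Ka₁ = [H⁺][HA⁻]/[H₂A], x² + Ka₁·x − Ka₁·C = 0 with C = 0.15 M and Ka₁ = 4.88e-07. Solving: [H⁺] = (−Ka₁ + √(Ka₁² + 4·Ka₁·C)) / 2 = 2.7031e-04 M. pH = -log(2.7031e-04) = 3.57.

pH = 3.57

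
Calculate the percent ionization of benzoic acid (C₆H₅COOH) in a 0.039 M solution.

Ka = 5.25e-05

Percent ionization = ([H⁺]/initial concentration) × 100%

Using Ka equilibrium: x² + Ka×x - Ka×C = 0. Solving: [H⁺] = 1.4049e-03. Percent = (1.4049e-03/0.039) × 100

Percent ionization = 3.6%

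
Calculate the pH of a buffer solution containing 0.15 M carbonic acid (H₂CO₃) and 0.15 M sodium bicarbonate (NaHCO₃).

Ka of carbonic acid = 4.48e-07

pKa = -log(4.48e-07) = 6.35. pH = pKa + log([A⁻]/[HA]) = 6.35 + log(0.15/0.15)

pH = 6.35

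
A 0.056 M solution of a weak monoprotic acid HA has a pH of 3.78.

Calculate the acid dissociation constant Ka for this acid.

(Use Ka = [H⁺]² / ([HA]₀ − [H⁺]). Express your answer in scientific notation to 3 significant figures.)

[H⁺] = 10^(−pH) = 10^(−3.78) = 1.660e-04 M. For HA ⇌ H⁺ + A⁻, Ka = [H⁺][A⁻]/[HA] = [H⁺]² / ([HA]₀ − [H⁺]) = (1.660e-04)² / (0.056 − 1.660e-04) = 4.93e-07.

K_a = 4.93e-07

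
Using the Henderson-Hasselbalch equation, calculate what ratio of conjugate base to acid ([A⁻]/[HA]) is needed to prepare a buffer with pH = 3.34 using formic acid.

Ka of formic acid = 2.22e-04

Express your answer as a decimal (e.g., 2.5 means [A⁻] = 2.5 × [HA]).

pKa = -log(2.22e-04) = 3.6536. pH = pKa + log([A⁻]/[HA]), so log([A⁻]/[HA]) = pH − pKa = 3.34 − 3.6536 = -0.3136. [A⁻]/[HA] = 10^(-0.3136) = 0.486

[A⁻]/[HA] = 0.486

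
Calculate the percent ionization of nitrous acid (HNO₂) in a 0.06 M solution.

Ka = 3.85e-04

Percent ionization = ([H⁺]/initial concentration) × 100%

Using Ka equilibrium: x² + Ka×x - Ka×C = 0. Solving: [H⁺] = 4.6176e-03. Percent = (4.6176e-03/0.06) × 100

Percent ionization = 7.7%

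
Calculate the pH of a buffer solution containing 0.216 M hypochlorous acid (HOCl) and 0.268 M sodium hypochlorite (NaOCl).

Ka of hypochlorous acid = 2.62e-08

pKa = -log(2.62e-08) = 7.58. pH = pKa + log([A⁻]/[HA]) = 7.58 + log(0.268/0.216)

pH = 7.68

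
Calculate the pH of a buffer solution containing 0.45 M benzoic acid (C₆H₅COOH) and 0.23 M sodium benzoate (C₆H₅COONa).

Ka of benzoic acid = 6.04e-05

pKa = -log(6.04e-05) = 4.22. pH = pKa + log([A⁻]/[HA]) = 4.22 + log(0.23/0.45)

pH = 3.93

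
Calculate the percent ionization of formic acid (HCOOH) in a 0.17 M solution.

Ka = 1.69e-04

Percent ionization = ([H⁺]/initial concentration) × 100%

Using Ka equilibrium: x² + Ka×x - Ka×C = 0. Solving: [H⁺] = 5.2762e-03. Percent = (5.2762e-03/0.17) × 100

Percent ionization = 3.1%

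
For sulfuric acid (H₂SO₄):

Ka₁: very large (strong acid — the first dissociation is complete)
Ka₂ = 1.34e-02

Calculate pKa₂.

pKa₂ = -log(Ka₂) = -log(1.34e-02) = 1.87.

pK_{a2} = 1.87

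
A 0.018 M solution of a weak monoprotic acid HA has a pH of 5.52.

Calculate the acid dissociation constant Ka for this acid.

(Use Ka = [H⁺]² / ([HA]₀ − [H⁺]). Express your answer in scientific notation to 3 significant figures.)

[H⁺] = 10^(−pH) = 10^(−5.52) = 3.020e-06 M. For HA ⇌ H⁺ + A⁻, Ka = [H⁺][A⁻]/[HA] = [H⁺]² / ([HA]₀ − [H⁺]) = (3.020e-06)² / (0.018 − 3.020e-06) = 5.07e-10.

K_a = 5.07e-10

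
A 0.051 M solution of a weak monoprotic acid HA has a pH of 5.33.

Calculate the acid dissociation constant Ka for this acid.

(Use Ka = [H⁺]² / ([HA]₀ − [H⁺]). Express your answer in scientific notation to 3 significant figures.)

[H⁺] = 10^(−pH) = 10^(−5.33) = 4.677e-06 M. For HA ⇌ H⁺ + A⁻, Ka = [H⁺][A⁻]/[HA] = [H⁺]² / ([HA]₀ − [H⁺]) = (4.677e-06)² / (0.051 − 4.677e-06) = 4.29e-10.

K_a = 4.29e-10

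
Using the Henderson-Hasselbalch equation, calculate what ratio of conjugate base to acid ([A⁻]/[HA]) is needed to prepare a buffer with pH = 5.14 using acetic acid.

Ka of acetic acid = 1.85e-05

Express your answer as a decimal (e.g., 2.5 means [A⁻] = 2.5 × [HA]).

pKa = -log(1.85e-05) = 4.7328. pH = pKa + log([A⁻]/[HA]), so log([A⁻]/[HA]) = pH − pKa = 5.14 − 4.7328 = 0.4072. [A⁻]/[HA] = 10^(0.4072) = 2.55

[A⁻]/[HA] = 2.55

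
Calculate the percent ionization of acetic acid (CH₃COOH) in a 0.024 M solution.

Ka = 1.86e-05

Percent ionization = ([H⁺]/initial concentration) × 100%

Using Ka equilibrium: x² + Ka×x - Ka×C = 0. Solving: [H⁺] = 6.5890e-04. Percent = (6.5890e-04/0.024) × 100

Percent ionization = 2.75%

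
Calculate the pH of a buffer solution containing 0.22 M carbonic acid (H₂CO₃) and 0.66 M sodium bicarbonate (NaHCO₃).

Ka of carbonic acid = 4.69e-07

pKa = -log(4.69e-07) = 6.33. pH = pKa + log([A⁻]/[HA]) = 6.33 + log(0.66/0.22)

pH = 6.81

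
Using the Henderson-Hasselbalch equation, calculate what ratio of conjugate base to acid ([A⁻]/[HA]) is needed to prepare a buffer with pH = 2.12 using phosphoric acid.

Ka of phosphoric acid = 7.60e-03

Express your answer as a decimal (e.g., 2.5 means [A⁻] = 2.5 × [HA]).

pKa = -log(7.60e-03) = 2.1192. pH = pKa + log([A⁻]/[HA]), so log([A⁻]/[HA]) = pH − pKa = 2.12 − 2.1192 = 0.0008. [A⁻]/[HA] = 10^(0.0008) = 1.00

[A⁻]/[HA] = 1.00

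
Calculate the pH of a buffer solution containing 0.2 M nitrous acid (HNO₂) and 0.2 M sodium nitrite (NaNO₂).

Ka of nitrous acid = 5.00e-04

pKa = -log(5.00e-04) = 3.30. pH = pKa + log([A⁻]/[HA]) = 3.30 + log(0.2/0.2)

pH = 3.30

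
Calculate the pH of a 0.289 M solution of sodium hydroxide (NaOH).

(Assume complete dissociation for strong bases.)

[OH⁻] = 0.289 M for strong base. pOH = -log[OH⁻] = 0.54, pH = 14 - pOH

pH = 13.46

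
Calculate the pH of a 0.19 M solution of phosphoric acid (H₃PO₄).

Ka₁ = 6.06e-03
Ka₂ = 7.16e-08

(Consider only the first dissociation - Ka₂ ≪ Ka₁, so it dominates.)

First dissociation dominates. From Ka₁ = [H⁺][HA⁻]/[H₂A], x² + Ka₁·x − Ka₁·C = 0 with C = 0.19 M and Ka₁ = 6.06e-03. Solving: [H⁺] = (−Ka₁ + √(Ka₁² + 4·Ka₁·C)) / 2 = 3.1037e-02 M. pH = -log(3.1037e-02) = 1.51.

pH = 1.51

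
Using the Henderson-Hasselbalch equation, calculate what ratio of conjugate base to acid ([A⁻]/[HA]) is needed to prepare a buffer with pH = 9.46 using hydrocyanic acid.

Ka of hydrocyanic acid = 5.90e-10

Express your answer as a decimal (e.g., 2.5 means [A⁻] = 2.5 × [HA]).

pKa = -log(5.90e-10) = 9.2291. pH = pKa + log([A⁻]/[HA]), so log([A⁻]/[HA]) = pH − pKa = 9.46 − 9.2291 = 0.2309. [A⁻]/[HA] = 10^(0.2309) = 1.70

[A⁻]/[HA] = 1.70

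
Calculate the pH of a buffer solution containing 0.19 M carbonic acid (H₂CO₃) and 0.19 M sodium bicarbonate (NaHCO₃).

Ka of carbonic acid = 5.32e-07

pKa = -log(5.32e-07) = 6.27. pH = pKa + log([A⁻]/[HA]) = 6.27 + log(0.19/0.19)

pH = 6.27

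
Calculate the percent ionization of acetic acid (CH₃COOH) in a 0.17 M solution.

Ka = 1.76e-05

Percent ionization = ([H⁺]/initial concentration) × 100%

Using Ka equilibrium: x² + Ka×x - Ka×C = 0. Solving: [H⁺] = 1.7210e-03. Percent = (1.7210e-03/0.17) × 100

Percent ionization = 1.01%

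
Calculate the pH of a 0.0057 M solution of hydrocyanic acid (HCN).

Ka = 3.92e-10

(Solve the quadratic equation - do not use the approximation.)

x² + Ka×x - Ka×C = 0. Using quadratic formula: [H⁺] = 1.4946e-06

pH = 5.83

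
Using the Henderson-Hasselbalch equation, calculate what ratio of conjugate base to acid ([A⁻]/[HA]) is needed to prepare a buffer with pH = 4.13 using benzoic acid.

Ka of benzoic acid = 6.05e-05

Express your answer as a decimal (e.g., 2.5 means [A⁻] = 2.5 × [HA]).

pKa = -log(6.05e-05) = 4.2182. pH = pKa + log([A⁻]/[HA]), so log([A⁻]/[HA]) = pH − pKa = 4.13 − 4.2182 = -0.0882. [A⁻]/[HA] = 10^(-0.0882) = 0.816

[A⁻]/[HA] = 0.816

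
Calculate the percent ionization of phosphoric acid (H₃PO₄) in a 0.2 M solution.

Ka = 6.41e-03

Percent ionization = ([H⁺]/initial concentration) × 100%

Using Ka equilibrium: x² + Ka×x - Ka×C = 0. Solving: [H⁺] = 3.2743e-02. Percent = (3.2743e-02/0.2) × 100

Percent ionization = 16.4%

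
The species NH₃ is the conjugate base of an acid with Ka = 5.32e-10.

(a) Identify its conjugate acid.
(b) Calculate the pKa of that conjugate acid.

(a) The conjugate acid is formed by adding one H⁺ to NH₃, giving NH₄⁺. (b) pKa = -log(Ka) = -log(5.32e-10) = 9.27.

Conjugate acid: NH₄⁺; pK_a = 9.27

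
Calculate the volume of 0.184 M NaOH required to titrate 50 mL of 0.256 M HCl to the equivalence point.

At equivalence: moles acid = moles base. moles HCl = 0.256 × 50/1000 = 0.0128 mol. V_base = moles / 0.184 × 1000 = 69.6 mL.

V_{base} = 69.6 mL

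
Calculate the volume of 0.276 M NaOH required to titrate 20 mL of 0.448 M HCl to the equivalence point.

At equivalence: moles acid = moles base. moles HCl = 0.448 × 20/1000 = 0.00896 mol. V_base = moles / 0.276 × 1000 = 32.5 mL.

V_{base} = 32.5 mL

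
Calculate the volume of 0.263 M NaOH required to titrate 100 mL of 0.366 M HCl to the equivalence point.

At equivalence: moles acid = moles base. moles HCl = 0.366 × 100/1000 = 0.0366 mol. V_base = moles / 0.263 × 1000 = 139.2 mL.

V_{base} = 139.2 mL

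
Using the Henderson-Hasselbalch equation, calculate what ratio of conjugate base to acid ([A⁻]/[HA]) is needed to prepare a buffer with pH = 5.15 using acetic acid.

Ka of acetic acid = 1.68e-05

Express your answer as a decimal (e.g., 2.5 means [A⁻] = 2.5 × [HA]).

pKa = -log(1.68e-05) = 4.7747. pH = pKa + log([A⁻]/[HA]), so log([A⁻]/[HA]) = pH − pKa = 5.15 − 4.7747 = 0.3753. [A⁻]/[HA] = 10^(0.3753) = 2.37

[A⁻]/[HA] = 2.37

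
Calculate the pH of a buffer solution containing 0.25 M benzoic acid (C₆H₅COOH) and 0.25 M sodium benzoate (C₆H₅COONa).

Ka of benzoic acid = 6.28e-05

pKa = -log(6.28e-05) = 4.20. pH = pKa + log([A⁻]/[HA]) = 4.20 + log(0.25/0.25)

pH = 4.20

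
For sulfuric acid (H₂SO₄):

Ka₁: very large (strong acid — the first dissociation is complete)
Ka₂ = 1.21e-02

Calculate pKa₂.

pKa₂ = -log(Ka₂) = -log(1.21e-02) = 1.92.

pK_{a2} = 1.92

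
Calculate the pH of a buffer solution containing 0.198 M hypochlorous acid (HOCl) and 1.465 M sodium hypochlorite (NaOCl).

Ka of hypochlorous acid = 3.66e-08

pKa = -log(3.66e-08) = 7.44. pH = pKa + log([A⁻]/[HA]) = 7.44 + log(1.465/0.198)

pH = 8.31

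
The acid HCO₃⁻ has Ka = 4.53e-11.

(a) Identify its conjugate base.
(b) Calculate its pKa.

(a) The conjugate base is formed by removing one H⁺ from HCO₃⁻, giving CO₃²⁻. (b) pKa = -log(Ka) = -log(4.53e-11) = 10.34.

Conjugate base: CO₃²⁻; pK_a = 10.34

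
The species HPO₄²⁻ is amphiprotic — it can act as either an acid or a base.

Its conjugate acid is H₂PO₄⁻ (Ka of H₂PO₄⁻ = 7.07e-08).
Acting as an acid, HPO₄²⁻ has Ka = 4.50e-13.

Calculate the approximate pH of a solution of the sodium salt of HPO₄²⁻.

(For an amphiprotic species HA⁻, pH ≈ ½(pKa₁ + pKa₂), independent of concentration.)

pKa₁ = -log(7.07e-08) = 7.15; pKa₂ = -log(4.50e-13) = 12.35. For an amphiprotic species, pH ≈ ½(pKa₁ + pKa₂) = ½(7.15 + 12.35) = 9.75.

pH = 9.75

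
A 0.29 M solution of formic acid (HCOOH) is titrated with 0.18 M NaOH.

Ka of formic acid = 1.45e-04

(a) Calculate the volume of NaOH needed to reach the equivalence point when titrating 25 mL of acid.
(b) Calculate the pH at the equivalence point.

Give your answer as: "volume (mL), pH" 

moles acid = 0.29 × 25/1000 = 0.00725 mol; V_base = moles/0.18 × 1000 = 40.3 mL. At equivalence only the conjugate base is present: [A⁻] = 0.00725/0.065 = 1.1106e-01 M. Kb = Kw/Ka = 6.90e-11; [OH⁻] = √(Kb × [A⁻]) = 2.7676e-06; pOH = 5.56; pH = 14 - pOH = 8.44.

V = 40.3 mL, pH = 8.44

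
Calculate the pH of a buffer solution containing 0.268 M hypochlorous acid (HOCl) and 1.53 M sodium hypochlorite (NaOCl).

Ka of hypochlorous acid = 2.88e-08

pKa = -log(2.88e-08) = 7.54. pH = pKa + log([A⁻]/[HA]) = 7.54 + log(1.53/0.268)

pH = 8.30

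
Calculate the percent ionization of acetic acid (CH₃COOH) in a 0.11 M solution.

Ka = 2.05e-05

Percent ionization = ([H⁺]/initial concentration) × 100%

Using Ka equilibrium: x² + Ka×x - Ka×C = 0. Solving: [H⁺] = 1.4915e-03. Percent = (1.4915e-03/0.11) × 100

Percent ionization = 1.36%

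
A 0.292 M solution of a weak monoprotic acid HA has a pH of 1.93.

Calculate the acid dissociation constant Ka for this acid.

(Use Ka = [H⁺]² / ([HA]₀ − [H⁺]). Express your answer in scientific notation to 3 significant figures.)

[H⁺] = 10^(−pH) = 10^(−1.93) = 1.175e-02 M. For HA ⇌ H⁺ + A⁻, Ka = [H⁺][A⁻]/[HA] = [H⁺]² / ([HA]₀ − [H⁺]) = (1.175e-02)² / (0.292 − 1.175e-02) = 4.93e-04.

K_a = 4.93e-04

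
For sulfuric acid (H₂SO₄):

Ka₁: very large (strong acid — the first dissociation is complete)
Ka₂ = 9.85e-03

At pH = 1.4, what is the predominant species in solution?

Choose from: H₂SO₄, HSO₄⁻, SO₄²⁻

The first dissociation is complete, so H₂SO₄ itself is never the predominant species in water; pKa₂ = -log(9.85e-03) = 2.01. For a polyprotic acid the predominant species crosses at each pKa: below pKa_n the protonated form dominates, above it the deprotonated form does. At pH = 1.4, the predominant species is HSO₄⁻.

HSO₄⁻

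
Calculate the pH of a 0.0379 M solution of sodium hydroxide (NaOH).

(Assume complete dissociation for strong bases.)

[OH⁻] = 0.0379 M for strong base. pOH = -log[OH⁻] = 1.42, pH = 14 - pOH

pH = 12.58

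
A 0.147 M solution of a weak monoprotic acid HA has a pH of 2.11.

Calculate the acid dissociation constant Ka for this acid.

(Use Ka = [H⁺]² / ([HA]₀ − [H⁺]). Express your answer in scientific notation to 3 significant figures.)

[H⁺] = 10^(−pH) = 10^(−2.11) = 7.762e-03 M. For HA ⇌ H⁺ + A⁻, Ka = [H⁺][A⁻]/[HA] = [H⁺]² / ([HA]₀ − [H⁺]) = (7.762e-03)² / (0.147 − 7.762e-03) = 4.33e-04.

K_a = 4.33e-04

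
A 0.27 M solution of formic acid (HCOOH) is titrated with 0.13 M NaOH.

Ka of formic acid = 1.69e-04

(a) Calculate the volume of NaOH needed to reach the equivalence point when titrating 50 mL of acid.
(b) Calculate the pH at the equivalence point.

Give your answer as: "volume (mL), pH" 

moles acid = 0.27 × 50/1000 = 0.0135 mol; V_base = moles/0.13 × 1000 = 103.8 mL. At equivalence only the conjugate base is present: [A⁻] = 0.0135/0.154 = 8.7750e-02 M. Kb = Kw/Ka = 5.92e-11; [OH⁻] = √(Kb × [A⁻]) = 2.2787e-06; pOH = 5.64; pH = 14 - pOH = 8.36.

V = 103.8 mL, pH = 8.36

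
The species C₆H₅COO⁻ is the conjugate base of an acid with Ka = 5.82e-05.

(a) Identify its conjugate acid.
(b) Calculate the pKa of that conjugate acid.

(a) The conjugate acid is formed by adding one H⁺ to C₆H₅COO⁻, giving C₆H₅COOH. (b) pKa = -log(Ka) = -log(5.82e-05) = 4.24.

Conjugate acid: C₆H₅COOH; pK_a = 4.24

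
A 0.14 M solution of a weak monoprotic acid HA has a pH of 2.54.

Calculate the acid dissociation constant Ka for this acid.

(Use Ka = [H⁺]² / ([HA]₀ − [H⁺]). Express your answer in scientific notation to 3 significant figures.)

[H⁺] = 10^(−pH) = 10^(−2.54) = 2.884e-03 M. For HA ⇌ H⁺ + A⁻, Ka = [H⁺][A⁻]/[HA] = [H⁺]² / ([HA]₀ − [H⁺]) = (2.884e-03)² / (0.14 − 2.884e-03) = 6.07e-05.

K_a = 6.07e-05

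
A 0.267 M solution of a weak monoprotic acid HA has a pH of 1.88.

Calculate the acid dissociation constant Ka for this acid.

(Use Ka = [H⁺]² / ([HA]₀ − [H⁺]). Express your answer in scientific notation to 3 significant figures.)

[H⁺] = 10^(−pH) = 10^(−1.88) = 1.318e-02 M. For HA ⇌ H⁺ + A⁻, Ka = [H⁺][A⁻]/[HA] = [H⁺]² / ([HA]₀ − [H⁺]) = (1.318e-02)² / (0.267 − 1.318e-02) = 6.85e-04.

K_a = 6.85e-04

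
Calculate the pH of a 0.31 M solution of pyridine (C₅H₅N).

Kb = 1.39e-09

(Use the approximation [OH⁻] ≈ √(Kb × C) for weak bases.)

[OH⁻] = √(Kb × C) = √(1.39e-09 × 0.31) = 2.0758e-05. pOH = 4.68, pH = 14 - pOH

pH = 9.32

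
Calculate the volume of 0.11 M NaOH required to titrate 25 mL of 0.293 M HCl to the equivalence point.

At equivalence: moles acid = moles base. moles HCl = 0.293 × 25/1000 = 0.007325 mol. V_base = moles / 0.11 × 1000 = 66.6 mL.

V_{base} = 66.6 mL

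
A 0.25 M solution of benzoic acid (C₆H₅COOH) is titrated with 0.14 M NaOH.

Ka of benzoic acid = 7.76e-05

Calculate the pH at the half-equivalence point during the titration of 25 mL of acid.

At half-equivalence [HA] = [A⁻], so Henderson-Hasselbalch gives pH = pKa = -log(7.76e-05) = 4.11.

pH = pKa = 4.11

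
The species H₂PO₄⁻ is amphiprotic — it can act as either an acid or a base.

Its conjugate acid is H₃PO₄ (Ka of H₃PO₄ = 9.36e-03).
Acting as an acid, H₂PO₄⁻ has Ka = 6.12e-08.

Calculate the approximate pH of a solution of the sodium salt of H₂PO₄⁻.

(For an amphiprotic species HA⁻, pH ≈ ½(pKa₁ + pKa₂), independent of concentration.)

pKa₁ = -log(9.36e-03) = 2.03; pKa₂ = -log(6.12e-08) = 7.21. For an amphiprotic species, pH ≈ ½(pKa₁ + pKa₂) = ½(2.03 + 7.21) = 4.62.

pH = 4.62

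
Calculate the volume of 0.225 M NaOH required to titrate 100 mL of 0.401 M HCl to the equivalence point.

At equivalence: moles acid = moles base. moles HCl = 0.401 × 100/1000 = 0.0401 mol. V_base = moles / 0.225 × 1000 = 178.2 mL.

V_{base} = 178.2 mL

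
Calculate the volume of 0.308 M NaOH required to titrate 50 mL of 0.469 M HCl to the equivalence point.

At equivalence: moles acid = moles base. moles HCl = 0.469 × 50/1000 = 0.02345 mol. V_base = moles / 0.308 × 1000 = 76.1 mL.

V_{base} = 76.1 mL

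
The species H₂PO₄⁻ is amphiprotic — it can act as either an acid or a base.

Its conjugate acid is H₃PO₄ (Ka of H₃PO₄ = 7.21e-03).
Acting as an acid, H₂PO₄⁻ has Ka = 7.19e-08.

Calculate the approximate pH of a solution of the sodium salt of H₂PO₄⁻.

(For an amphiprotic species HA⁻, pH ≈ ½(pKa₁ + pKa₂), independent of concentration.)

pKa₁ = -log(7.21e-03) = 2.14; pKa₂ = -log(7.19e-08) = 7.14. For an amphiprotic species, pH ≈ ½(pKa₁ + pKa₂) = ½(2.14 + 7.14) = 4.64.

pH = 4.64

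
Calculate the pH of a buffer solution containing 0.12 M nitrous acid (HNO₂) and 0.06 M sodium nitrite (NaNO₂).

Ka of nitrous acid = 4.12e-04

pKa = -log(4.12e-04) = 3.39. pH = pKa + log([A⁻]/[HA]) = 3.39 + log(0.06/0.12)

pH = 3.08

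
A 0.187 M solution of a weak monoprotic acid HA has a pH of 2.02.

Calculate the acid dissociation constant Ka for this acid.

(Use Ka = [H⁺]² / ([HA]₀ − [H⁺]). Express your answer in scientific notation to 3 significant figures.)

[H⁺] = 10^(−pH) = 10^(−2.02) = 9.550e-03 M. For HA ⇌ H⁺ + A⁻, Ka = [H⁺][A⁻]/[HA] = [H⁺]² / ([HA]₀ − [H⁺]) = (9.550e-03)² / (0.187 − 9.550e-03) = 5.14e-04.

K_a = 5.14e-04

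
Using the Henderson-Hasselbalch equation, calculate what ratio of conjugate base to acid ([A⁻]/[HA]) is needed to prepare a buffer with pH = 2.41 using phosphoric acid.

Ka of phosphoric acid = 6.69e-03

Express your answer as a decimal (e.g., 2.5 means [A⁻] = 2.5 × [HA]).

pKa = -log(6.69e-03) = 2.1746. pH = pKa + log([A⁻]/[HA]), so log([A⁻]/[HA]) = pH − pKa = 2.41 − 2.1746 = 0.2354. [A⁻]/[HA] = 10^(0.2354) = 1.72

[A⁻]/[HA] = 1.72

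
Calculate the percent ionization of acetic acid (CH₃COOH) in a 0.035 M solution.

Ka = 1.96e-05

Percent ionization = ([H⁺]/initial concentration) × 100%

Using Ka equilibrium: x² + Ka×x - Ka×C = 0. Solving: [H⁺] = 8.1851e-04. Percent = (8.1851e-04/0.035) × 100

Percent ionization = 2.34%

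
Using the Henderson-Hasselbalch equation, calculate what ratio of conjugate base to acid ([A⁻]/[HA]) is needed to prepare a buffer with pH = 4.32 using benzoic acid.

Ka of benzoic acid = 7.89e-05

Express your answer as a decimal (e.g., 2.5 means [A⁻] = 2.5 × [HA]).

pKa = -log(7.89e-05) = 4.1029. pH = pKa + log([A⁻]/[HA]), so log([A⁻]/[HA]) = pH − pKa = 4.32 − 4.1029 = 0.2171. [A⁻]/[HA] = 10^(0.2171) = 1.65

[A⁻]/[HA] = 1.65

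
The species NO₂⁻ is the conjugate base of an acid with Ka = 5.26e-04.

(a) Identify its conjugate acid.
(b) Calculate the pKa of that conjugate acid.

(a) The conjugate acid is formed by adding one H⁺ to NO₂⁻, giving HNO₂. (b) pKa = -log(Ka) = -log(5.26e-04) = 3.28.

Conjugate acid: HNO₂; pK_a = 3.28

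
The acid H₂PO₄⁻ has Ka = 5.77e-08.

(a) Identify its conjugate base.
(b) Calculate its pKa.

(a) The conjugate base is formed by removing one H⁺ from H₂PO₄⁻, giving HPO₄²⁻. (b) pKa = -log(Ka) = -log(5.77e-08) = 7.24.

Conjugate base: HPO₄²⁻; pK_a = 7.24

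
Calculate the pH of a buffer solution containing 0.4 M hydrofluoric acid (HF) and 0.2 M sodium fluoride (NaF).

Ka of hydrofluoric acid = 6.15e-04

pKa = -log(6.15e-04) = 3.21. pH = pKa + log([A⁻]/[HA]) = 3.21 + log(0.2/0.4)

pH = 2.91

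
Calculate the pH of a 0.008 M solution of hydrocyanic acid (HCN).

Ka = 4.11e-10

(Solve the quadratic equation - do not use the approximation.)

x² + Ka×x - Ka×C = 0. Using quadratic formula: [H⁺] = 1.8131e-06

pH = 5.74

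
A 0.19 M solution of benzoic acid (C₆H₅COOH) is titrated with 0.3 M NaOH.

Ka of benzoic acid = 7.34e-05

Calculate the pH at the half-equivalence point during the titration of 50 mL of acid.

At half-equivalence [HA] = [A⁻], so Henderson-Hasselbalch gives pH = pKa = -log(7.34e-05) = 4.13.

pH = pKa = 4.13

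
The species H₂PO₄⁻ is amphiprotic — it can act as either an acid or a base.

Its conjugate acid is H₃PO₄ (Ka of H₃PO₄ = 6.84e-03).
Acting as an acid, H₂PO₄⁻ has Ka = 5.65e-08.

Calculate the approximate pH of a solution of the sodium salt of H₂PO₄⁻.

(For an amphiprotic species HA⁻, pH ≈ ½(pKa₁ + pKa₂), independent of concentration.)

pKa₁ = -log(6.84e-03) = 2.16; pKa₂ = -log(5.65e-08) = 7.25. For an amphiprotic species, pH ≈ ½(pKa₁ + pKa₂) = ½(2.16 + 7.25) = 4.71.

pH = 4.71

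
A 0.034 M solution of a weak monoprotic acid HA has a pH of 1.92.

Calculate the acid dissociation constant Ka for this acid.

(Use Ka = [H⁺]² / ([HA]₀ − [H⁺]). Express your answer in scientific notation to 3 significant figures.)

[H⁺] = 10^(−pH) = 10^(−1.92) = 1.202e-02 M. For HA ⇌ H⁺ + A⁻, Ka = [H⁺][A⁻]/[HA] = [H⁺]² / ([HA]₀ − [H⁺]) = (1.202e-02)² / (0.034 − 1.202e-02) = 6.58e-03.

K_a = 6.58e-03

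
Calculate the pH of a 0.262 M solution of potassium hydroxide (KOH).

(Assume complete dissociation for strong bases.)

[OH⁻] = 0.262 M for strong base. pOH = -log[OH⁻] = 0.58, pH = 14 - pOH

pH = 13.42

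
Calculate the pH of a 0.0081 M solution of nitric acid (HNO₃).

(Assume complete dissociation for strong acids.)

[H⁺] = 0.0081 M for strong acid. pH = -log[H⁺] = -log(0.0081)

pH = 2.09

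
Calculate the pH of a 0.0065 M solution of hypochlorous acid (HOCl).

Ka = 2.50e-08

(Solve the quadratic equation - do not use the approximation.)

x² + Ka×x - Ka×C = 0. Using quadratic formula: [H⁺] = 1.2735e-05

pH = 4.89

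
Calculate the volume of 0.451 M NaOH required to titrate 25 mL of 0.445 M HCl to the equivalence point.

At equivalence: moles acid = moles base. moles HCl = 0.445 × 25/1000 = 0.01112 mol. V_base = moles / 0.451 × 1000 = 24.7 mL.

V_{base} = 24.7 mL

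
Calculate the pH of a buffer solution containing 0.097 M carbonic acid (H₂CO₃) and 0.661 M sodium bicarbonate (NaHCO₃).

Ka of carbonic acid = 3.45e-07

pKa = -log(3.45e-07) = 6.46. pH = pKa + log([A⁻]/[HA]) = 6.46 + log(0.661/0.097)

pH = 7.30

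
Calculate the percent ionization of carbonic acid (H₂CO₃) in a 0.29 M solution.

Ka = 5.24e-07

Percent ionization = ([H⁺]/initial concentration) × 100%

Using Ka equilibrium: x² + Ka×x - Ka×C = 0. Solving: [H⁺] = 3.8956e-04. Percent = (3.8956e-04/0.29) × 100

Percent ionization = 0.134%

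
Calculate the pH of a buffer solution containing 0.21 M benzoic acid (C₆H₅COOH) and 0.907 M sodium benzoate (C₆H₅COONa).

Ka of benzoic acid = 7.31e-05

pKa = -log(7.31e-05) = 4.14. pH = pKa + log([A⁻]/[HA]) = 4.14 + log(0.907/0.21)

pH = 4.77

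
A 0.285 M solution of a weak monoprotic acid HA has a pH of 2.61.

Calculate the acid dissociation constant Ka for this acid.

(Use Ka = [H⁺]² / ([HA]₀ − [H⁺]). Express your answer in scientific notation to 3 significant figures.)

[H⁺] = 10^(−pH) = 10^(−2.61) = 2.455e-03 M. For HA ⇌ H⁺ + A⁻, Ka = [H⁺][A⁻]/[HA] = [H⁺]² / ([HA]₀ − [H⁺]) = (2.455e-03)² / (0.285 − 2.455e-03) = 2.13e-05.

K_a = 2.13e-05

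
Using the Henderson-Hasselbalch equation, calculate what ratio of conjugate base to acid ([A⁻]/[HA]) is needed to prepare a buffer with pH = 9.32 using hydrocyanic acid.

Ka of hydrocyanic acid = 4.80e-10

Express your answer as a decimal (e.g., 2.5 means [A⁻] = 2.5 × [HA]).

pKa = -log(4.80e-10) = 9.3188. pH = pKa + log([A⁻]/[HA]), so log([A⁻]/[HA]) = pH − pKa = 9.32 − 9.3188 = 0.0012. [A⁻]/[HA] = 10^(0.0012) = 1.00

[A⁻]/[HA] = 1.00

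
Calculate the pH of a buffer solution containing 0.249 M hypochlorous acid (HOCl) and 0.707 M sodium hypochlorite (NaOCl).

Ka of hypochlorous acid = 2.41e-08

pKa = -log(2.41e-08) = 7.62. pH = pKa + log([A⁻]/[HA]) = 7.62 + log(0.707/0.249)

pH = 8.07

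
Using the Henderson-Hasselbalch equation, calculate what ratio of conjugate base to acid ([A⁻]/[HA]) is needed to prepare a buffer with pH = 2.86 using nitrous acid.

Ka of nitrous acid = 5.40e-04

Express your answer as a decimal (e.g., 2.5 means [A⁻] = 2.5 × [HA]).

pKa = -log(5.40e-04) = 3.2676. pH = pKa + log([A⁻]/[HA]), so log([A⁻]/[HA]) = pH − pKa = 2.86 − 3.2676 = -0.4076. [A⁻]/[HA] = 10^(-0.4076) = 0.391

[A⁻]/[HA] = 0.391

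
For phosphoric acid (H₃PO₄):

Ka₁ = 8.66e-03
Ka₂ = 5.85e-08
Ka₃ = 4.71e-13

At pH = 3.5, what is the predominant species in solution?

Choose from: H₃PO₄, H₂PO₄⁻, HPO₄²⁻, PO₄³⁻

pKa₁ = 2.06, pKa₂ = 7.23, pKa₃ = 12.33. For a polyprotic acid the predominant species crosses at each pKa: below pKa_n the protonated form dominates, above it the deprotonated form does. At pH = 3.5, the predominant species is H₂PO₄⁻.

H₂PO₄⁻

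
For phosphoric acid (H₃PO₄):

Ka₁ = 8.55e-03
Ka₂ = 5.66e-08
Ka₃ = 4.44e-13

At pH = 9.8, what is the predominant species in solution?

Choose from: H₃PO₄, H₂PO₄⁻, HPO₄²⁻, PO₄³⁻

pKa₁ = 2.07, pKa₂ = 7.25, pKa₃ = 12.35. For a polyprotic acid the predominant species crosses at each pKa: below pKa_n the protonated form dominates, above it the deprotonated form does. At pH = 9.8, the predominant species is HPO₄²⁻.

HPO₄²⁻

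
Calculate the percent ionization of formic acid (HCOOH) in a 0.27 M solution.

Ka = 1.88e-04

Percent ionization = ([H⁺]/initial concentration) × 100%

Using Ka equilibrium: x² + Ka×x - Ka×C = 0. Solving: [H⁺] = 7.0312e-03. Percent = (7.0312e-03/0.27) × 100

Percent ionization = 2.6%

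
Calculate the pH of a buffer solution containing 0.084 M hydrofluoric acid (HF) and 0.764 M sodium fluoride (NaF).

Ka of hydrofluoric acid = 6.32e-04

pKa = -log(6.32e-04) = 3.20. pH = pKa + log([A⁻]/[HA]) = 3.20 + log(0.764/0.084)

pH = 4.16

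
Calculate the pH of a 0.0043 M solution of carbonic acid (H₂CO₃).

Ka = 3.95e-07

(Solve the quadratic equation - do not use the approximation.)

x² + Ka×x - Ka×C = 0. Using quadratic formula: [H⁺] = 4.1016e-05

pH = 4.39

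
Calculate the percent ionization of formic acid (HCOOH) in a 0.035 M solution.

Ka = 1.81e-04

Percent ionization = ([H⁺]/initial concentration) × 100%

Using Ka equilibrium: x² + Ka×x - Ka×C = 0. Solving: [H⁺] = 2.4281e-03. Percent = (2.4281e-03/0.035) × 100

Percent ionization = 6.94%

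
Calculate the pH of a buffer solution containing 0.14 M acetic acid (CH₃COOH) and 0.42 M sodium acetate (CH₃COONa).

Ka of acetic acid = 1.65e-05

pKa = -log(1.65e-05) = 4.78. pH = pKa + log([A⁻]/[HA]) = 4.78 + log(0.42/0.14)

pH = 5.26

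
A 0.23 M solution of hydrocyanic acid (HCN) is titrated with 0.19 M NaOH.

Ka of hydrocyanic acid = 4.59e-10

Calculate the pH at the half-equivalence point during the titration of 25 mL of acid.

At half-equivalence [HA] = [A⁻], so Henderson-Hasselbalch gives pH = pKa = -log(4.59e-10) = 9.34.

pH = pKa = 9.34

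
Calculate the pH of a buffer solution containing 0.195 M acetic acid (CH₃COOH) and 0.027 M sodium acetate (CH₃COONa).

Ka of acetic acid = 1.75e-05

pKa = -log(1.75e-05) = 4.76. pH = pKa + log([A⁻]/[HA]) = 4.76 + log(0.027/0.195)

pH = 3.90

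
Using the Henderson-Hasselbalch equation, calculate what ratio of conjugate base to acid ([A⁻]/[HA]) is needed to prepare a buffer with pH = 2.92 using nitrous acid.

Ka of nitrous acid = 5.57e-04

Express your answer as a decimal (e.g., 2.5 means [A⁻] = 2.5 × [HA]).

pKa = -log(5.57e-04) = 3.2541. pH = pKa + log([A⁻]/[HA]), so log([A⁻]/[HA]) = pH − pKa = 2.92 − 3.2541 = -0.3341. [A⁻]/[HA] = 10^(-0.3341) = 0.463

[A⁻]/[HA] = 0.463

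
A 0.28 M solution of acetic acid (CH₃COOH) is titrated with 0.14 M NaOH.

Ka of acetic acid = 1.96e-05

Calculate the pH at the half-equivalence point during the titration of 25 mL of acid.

At half-equivalence [HA] = [A⁻], so Henderson-Hasselbalch gives pH = pKa = -log(1.96e-05) = 4.71.

pH = pKa = 4.71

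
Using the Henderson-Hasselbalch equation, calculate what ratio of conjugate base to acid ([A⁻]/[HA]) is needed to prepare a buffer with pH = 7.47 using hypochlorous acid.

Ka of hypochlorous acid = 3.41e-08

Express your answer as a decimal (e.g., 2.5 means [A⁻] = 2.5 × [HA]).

pKa = -log(3.41e-08) = 7.4672. pH = pKa + log([A⁻]/[HA]), so log([A⁻]/[HA]) = pH − pKa = 7.47 − 7.4672 = 0.0028. [A⁻]/[HA] = 10^(0.0028) = 1.01

[A⁻]/[HA] = 1.01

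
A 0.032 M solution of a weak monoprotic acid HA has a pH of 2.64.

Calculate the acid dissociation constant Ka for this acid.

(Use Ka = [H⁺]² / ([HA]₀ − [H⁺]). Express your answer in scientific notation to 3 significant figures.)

[H⁺] = 10^(−pH) = 10^(−2.64) = 2.291e-03 M. For HA ⇌ H⁺ + A⁻, Ka = [H⁺][A⁻]/[HA] = [H⁺]² / ([HA]₀ − [H⁺]) = (2.291e-03)² / (0.032 − 2.291e-03) = 1.77e-04.

K_a = 1.77e-04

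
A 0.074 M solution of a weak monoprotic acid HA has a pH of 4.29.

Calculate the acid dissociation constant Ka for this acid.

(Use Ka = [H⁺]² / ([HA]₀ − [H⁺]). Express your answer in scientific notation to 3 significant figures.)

[H⁺] = 10^(−pH) = 10^(−4.29) = 5.129e-05 M. For HA ⇌ H⁺ + A⁻, Ka = [H⁺][A⁻]/[HA] = [H⁺]² / ([HA]₀ − [H⁺]) = (5.129e-05)² / (0.074 − 5.129e-05) = 3.56e-08.

K_a = 3.56e-08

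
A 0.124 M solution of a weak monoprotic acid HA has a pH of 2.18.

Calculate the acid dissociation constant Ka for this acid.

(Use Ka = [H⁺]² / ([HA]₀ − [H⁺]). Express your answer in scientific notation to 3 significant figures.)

[H⁺] = 10^(−pH) = 10^(−2.18) = 6.607e-03 M. For HA ⇌ H⁺ + A⁻, Ka = [H⁺][A⁻]/[HA] = [H⁺]² / ([HA]₀ − [H⁺]) = (6.607e-03)² / (0.124 − 6.607e-03) = 3.72e-04.

K_a = 3.72e-04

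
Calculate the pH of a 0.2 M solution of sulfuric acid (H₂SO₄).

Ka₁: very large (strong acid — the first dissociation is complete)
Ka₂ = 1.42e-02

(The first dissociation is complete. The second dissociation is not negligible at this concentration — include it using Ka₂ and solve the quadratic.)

First dissociation is complete: [H⁺]₀ = [HSO₄⁻]₀ = C = 0.2 M. Second dissociation HSO₄⁻ ⇌ H⁺ + SO₄²⁻: let x = [SO₄²⁻]. Ka₂ = (C + x)·x / (C − x) = 1.42e-02 → x² + (C + Ka₂)·x − Ka₂·C = 0 → x² + 0.21420·x − 2.840e-03 = 0. x = (−0.21420 + √(0.21420² + 4 × 2.840e-03)) / 2 = 1.2526e-02 M. [H⁺] = C + x = 0.2 + 1.2526e-02 = 2.1253e-01 M. pH = -log(2.1253e-01) = 0.67.

pH = 0.67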